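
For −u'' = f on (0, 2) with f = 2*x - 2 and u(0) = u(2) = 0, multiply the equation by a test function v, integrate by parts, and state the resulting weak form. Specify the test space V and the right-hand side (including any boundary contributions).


V = H^1_0(0, 2) (so v(0) = v(2) = 0); weak form: ∫_0^2 u'v' dx = ∫_0^2 (2*x - 2) v dx for all v ∈ V.

Multiply both sides by a test function v and integrate from 0 to 2:
  ∫_0^2 −u''(x) v(x) dx = ∫_0^2 f(x) v(x) dx.
Integrate the LHS by parts once:
  ∫_0^2 −u'' v dx = −[u'(x) v(x)]_0^2 + ∫_0^2 u'(x) v'(x) dx.
Thus ∫_0^2 u'(x) v'(x) dx = ∫_0^2 f(x) v(x) dx + [u'(x) v(x)]_0^2.
Choose V so that boundary terms are either known or forced to vanish.
u is Dirichlet: u(0) = u(2) = 0. Let V = H^1_0(0, 2); then v(0) = v(2) = 0, and [u' v]_0^2 = 0.
Weak formulation: find u (satisfying any essential BC) such that ∫_0^2 u'(x) v'(x) dx = ∫_0^2 f v dx for all v ∈ V.
Substituting f(x) = 2*x - 2, the right-hand side is ∫_0^2 (2*x - 2) v dx.


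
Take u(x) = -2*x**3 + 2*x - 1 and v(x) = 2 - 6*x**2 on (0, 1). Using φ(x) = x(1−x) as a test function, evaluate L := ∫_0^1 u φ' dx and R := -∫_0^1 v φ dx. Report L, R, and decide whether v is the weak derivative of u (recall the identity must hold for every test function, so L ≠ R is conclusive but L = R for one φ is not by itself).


LHS = -1/30, RHS = -1/30. Yes, v = u' weakly.

u(x) = -2*x**3 + 2*x - 1, classical derivative u'(x) = 2 - 6*x**2.
φ(x) = x(1−x), so φ'(x) = 1 - 2*x.
Note φ(0) = φ(1) = 0, so the boundary term u·φ vanishes.
LHS = ∫_0^1 u(x) φ'(x) dx = ∫_0^1 (4*x^4 - 2*x^3 - 4*x^2 + 4*x - 1) dx. Term by term:
  ∫_0^1 4*x^4 dx = 4/5;  ∫_0^1 -2*x^3 dx = -1/2;  ∫_0^1 -4*x^2 dx = -4/3;
  ∫_0^1 4*x dx = 2;  ∫_0^1 -1 dx = -1.
Sum: 4/5 − 1/2 − 4/3 + 2 − 1 = -1/30.
So LHS = -1/30.
∫_0^1 v(x) φ(x) dx = ∫_0^1 (6*x^4 - 6*x^3 - 2*x^2 + 2*x) dx. Term by term:
  ∫_0^1 6*x^4 dx = 6/5;  ∫_0^1 -6*x^3 dx = -3/2;  ∫_0^1 -2*x^2 dx = -2/3;
  ∫_0^1 2*x dx = 1.
Sum: 6/5 − 3/2 − 2/3 + 1 = 1/30.
So RHS = -∫_0^1 v(x) φ(x) dx = -1/30.
LHS = RHS, so the identity holds for this test φ.
Moreover u is smooth here and v(x) = u'(x) = 2 - 6*x**2 pointwise, so the identity holds for every test function. Hence v is the weak derivative of u.


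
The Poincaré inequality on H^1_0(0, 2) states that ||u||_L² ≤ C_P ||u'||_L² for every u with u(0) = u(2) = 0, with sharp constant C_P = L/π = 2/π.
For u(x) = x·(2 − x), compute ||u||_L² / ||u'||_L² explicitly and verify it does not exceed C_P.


||u||_L² / ||u'||_L² = sqrt(10)/5 < C_P = 2/π.

u(x) = x·(2 − x), so u'(x) = 2 - 2*x.
u(x) = x·(2 − x) vanishes at x = 0 and x = 2, so u ∈ H^1_0(0, 2). Differentiate via the product rule and integrate the resulting polynomials term by term.
  ∫_0^2 u² dx = ∫_0^2 (x^4 - 4*x^3 + 4*x^2) dx. Term by term:
    ∫_0^2 x^4 dx = 32/5;  ∫_0^2 -4*x^3 dx = -16;  ∫_0^2 4*x^2 dx = 32/3.
  Sum: 32/5 − 16 + 32/3 = 16/15.
  ∫_0^2 (u')² dx = ∫_0^2 (4*x^2 - 8*x + 4) dx. Term by term:
    ∫_0^2 4*x^2 dx = 32/3;  ∫_0^2 -8*x dx = -16;  ∫_0^2 4 dx = 8.
  Sum: 32/3 − 16 + 8 = 8/3.
∫_0^2 u² dx = 16/15, so ||u||_L² = 4*sqrt(15)/15.
∫_0^2 (u')² dx = 8/3, so ||u'||_L² = 2*sqrt(6)/3.
Ratio ||u||_L² / ||u'||_L² = sqrt(10)/5.
Sharp Poincaré constant on H^1_0(0, 2) is C_P = L/π = 2/π, achieved by sin(π/2·x).
A polynomial bump cannot attain the sharp Poincaré constant (only the first sine eigenfunction does), so the ratio is strictly less than C_P, consistent with ||u||_L² ≤ C_P ||u'||_L².


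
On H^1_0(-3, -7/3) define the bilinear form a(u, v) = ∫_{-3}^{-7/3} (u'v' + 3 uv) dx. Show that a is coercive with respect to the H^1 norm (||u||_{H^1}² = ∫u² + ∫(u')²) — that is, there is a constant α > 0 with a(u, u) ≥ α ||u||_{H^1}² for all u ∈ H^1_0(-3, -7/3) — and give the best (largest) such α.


α = 1

Coercivity of a(·,·) on H^1_0(-3, -7/3) means a(u, u) ≥ α ||u||_{H^1}² for every u ∈ H^1_0.
The interval has length L = 2/3, and Poincaré/coercivity depend only on L. Here a(u, u) = ∫(u')² + (3)·∫u².
Here c = 3 ≥ 1, so a(u,u) = ∫(u')² + c∫u² ≥ ∫(u')² + ∫u² = ||u||_{H^1}², i.e. α = 1 works. No larger α is possible: a(u,u) ≥ α||u||_{H^1}² means (1−α)∫(u')² ≥ (α−c)∫u², and for the modes u_n = sin(nπ(x−x₀)/L) (x₀ the left endpoint) one has ∫u_n²/∫(u_n')² = (L/(nπ))² → 0, so a(u_n,u_n)/||u_n||_{H^1}² → 1. Hence the optimal constant is α = 1.
Therefore α = 1.


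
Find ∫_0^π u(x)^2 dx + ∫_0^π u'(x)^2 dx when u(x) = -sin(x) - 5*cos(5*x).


||u||_{H^1(0,π)}^2 = 326*π

u'(x) = 25*sin(5*x) - cos(x).
Expand u² and (u')² and integrate term by term on (0, π), using: for integers n ≥ 1, ∫_0^π sin²(nx) dx = ∫_0^π cos²(nx) dx = π/2; for n ≠ n', ∫_0^π sin(nx)sin(n'x) dx = ∫_0^π cos(nx)cos(n'x) dx = 0; and by product-to-sum, ∫_0^π sin(nx)cos(n'x) dx = ½∫_0^π [sin((n+n')x) + sin((n−n')x)] dx, which is 0 when n+n' is even and 2n/(n²−n'²) when n+n' is odd (it need not vanish on (0, π)).
  u² squared terms: (-1)²·∫sin(x)² dx = 1·π/2 = π/2;  (-5)²·∫cos(5x)² dx = 25·π/2 = 25*π/2.
  u² cross terms: 2·(-1)·(-5)·∫sin(x)·cos(5x) dx = 10·(0) = 0.
  So ∫_0^π u² dx = π/2 + 25*π/2 + 0 = 13*π.
  (u')² squared terms: (-1)²·∫cos(x)² dx = 1·π/2 = π/2;  (25)²·∫sin(5x)² dx = 625·π/2 = 625*π/2.
  (u')² cross terms: 2·(-1)·(25)·∫cos(x)·sin(5x) dx = -50·(0) = 0.
  So ∫_0^π (u')² dx = π/2 + 625*π/2 + 0 = 313*π.
||u||_{H^1}^2 = (13*π) + (313*π) = 326*π.


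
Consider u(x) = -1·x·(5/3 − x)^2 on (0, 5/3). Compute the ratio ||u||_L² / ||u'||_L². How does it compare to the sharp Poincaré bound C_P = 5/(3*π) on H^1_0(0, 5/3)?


||u||_L² / ||u'||_L² = 5*sqrt(14)/42 < C_P = 5/(3*π).

u(x) = -1·x·(5/3 − x)^2, so u'(x) = (5 - 9*x)*(3*x - 5)/9.
u(x) = -1·x·(5/3 − x)^2 vanishes at x = 0 and x = 5/3, so u ∈ H^1_0(0, 5/3). Differentiate via the product rule and integrate the resulting polynomials term by term.
  ∫_0^5/3 u² dx = ∫_0^5/3 (x^6 - 20*x^5/3 + 50*x^4/3 - 500*x^3/27 + 625*x^2/81) dx. Term by term:
    ∫_0^5/3 x^6 dx = 78125/15309;  ∫_0^5/3 -20*x^5/3 dx = -156250/6561;  ∫_0^5/3 50*x^4/3 dx = 31250/729;
    ∫_0^5/3 -500*x^3/27 dx = -78125/2187;  ∫_0^5/3 625*x^2/81 dx = 78125/6561.
  Sum: 78125/15309 − 156250/6561 + 31250/729 − 78125/2187 + 78125/6561 = 15625/45927.
  ∫_0^5/3 (u')² dx = ∫_0^5/3 (9*x^4 - 40*x^3 + 550*x^2/9 - 1000*x/27 + 625/81) dx. Term by term:
    ∫_0^5/3 9*x^4 dx = 625/27;  ∫_0^5/3 -40*x^3 dx = -6250/81;  ∫_0^5/3 550*x^2/9 dx = 68750/729;
    ∫_0^5/3 -1000*x/27 dx = -12500/243;  ∫_0^5/3 625/81 dx = 3125/243.
  Sum: 625/27 − 6250/81 + 68750/729 − 12500/243 + 3125/243 = 1250/729.
∫_0^5/3 u² dx = 15625/45927, so ||u||_L² = 125*sqrt(7)/567.
∫_0^5/3 (u')² dx = 1250/729, so ||u'||_L² = 25*sqrt(2)/27.
Ratio ||u||_L² / ||u'||_L² = 5*sqrt(14)/42.
Sharp Poincaré constant on H^1_0(0, 5/3) is C_P = L/π = 5/(3*π), achieved by sin(3*π/5·x).
A polynomial bump cannot attain the sharp Poincaré constant (only the first sine eigenfunction does), so the ratio is strictly less than C_P, consistent with ||u||_L² ≤ C_P ||u'||_L².


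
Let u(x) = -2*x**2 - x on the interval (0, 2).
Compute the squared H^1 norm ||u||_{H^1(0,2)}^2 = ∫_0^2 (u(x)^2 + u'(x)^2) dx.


||u||_{H^1}^2 = 1574/15

The H^1 norm (squared) on an interval (0, L) is
  ||u||_{H^1}^2 = ∫_0^L u(x)^2 dx + ∫_0^L u'(x)^2 dx.
Compute u'(x) = -4*x - 1.
Then u(x)^2 = 4*x**4 + 4*x**3 + x**2 and u'(x)^2 = 16*x**2 + 8*x + 1.
Integrate each monomial from 0 to 2 using ∫_0^2 c·x^n dx = c·2^(n+1)/(n+1):
  ∫_0^2 u(x)^2 dx = ∫_0^2 (4*x^4 + 4*x^3 + x^2) dx. Term by term:
    ∫_0^2 4*x^4 dx = 128/5;  ∫_0^2 4*x^3 dx = 16;  ∫_0^2 x^2 dx = 8/3.
  Sum: 128/5 + 16 + 8/3 = 664/15.
  ∫_0^2 u'(x)^2 dx = ∫_0^2 (16*x^2 + 8*x + 1) dx. Term by term:
    ∫_0^2 16*x^2 dx = 128/3;  ∫_0^2 8*x dx = 16;  ∫_0^2 1 dx = 2.
  Sum: 128/3 + 16 + 2 = 182/3.
Adding: ||u||_{H^1}^2 = 664/15 + 182/3 = 1574/15.


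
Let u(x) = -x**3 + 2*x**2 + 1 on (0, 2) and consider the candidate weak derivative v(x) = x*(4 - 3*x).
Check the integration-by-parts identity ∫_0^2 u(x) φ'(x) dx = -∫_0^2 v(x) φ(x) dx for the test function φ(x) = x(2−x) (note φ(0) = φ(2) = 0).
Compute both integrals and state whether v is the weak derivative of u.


LHS = -8/15, RHS = -8/15. Yes, v = u' weakly.

u(x) = -x**3 + 2*x**2 + 1, classical derivative u'(x) = -3*x**2 + 4*x.
φ(x) = x(2−x), so φ'(x) = 2 - 2*x.
Note φ(0) = φ(2) = 0, so the boundary term u·φ vanishes.
LHS = ∫_0^2 u(x) φ'(x) dx = ∫_0^2 (2*x^4 - 6*x^3 + 4*x^2 - 2*x + 2) dx. Term by term:
  ∫_0^2 2*x^4 dx = 64/5;  ∫_0^2 -6*x^3 dx = -24;  ∫_0^2 4*x^2 dx = 32/3;
  ∫_0^2 -2*x dx = -4;  ∫_0^2 2 dx = 4.
Sum: 64/5 − 24 + 32/3 − 4 + 4 = -8/15.
So LHS = -8/15.
∫_0^2 v(x) φ(x) dx = ∫_0^2 (3*x^4 - 10*x^3 + 8*x^2) dx. Term by term:
  ∫_0^2 3*x^4 dx = 96/5;  ∫_0^2 -10*x^3 dx = -40;  ∫_0^2 8*x^2 dx = 64/3.
Sum: 96/5 − 40 + 64/3 = 8/15.
So RHS = -∫_0^2 v(x) φ(x) dx = -8/15.
LHS = RHS, so the identity holds for this test φ.
Moreover u is smooth here and v(x) = u'(x) = -3*x**2 + 4*x pointwise, so the identity holds for every test function. Hence v is the weak derivative of u.


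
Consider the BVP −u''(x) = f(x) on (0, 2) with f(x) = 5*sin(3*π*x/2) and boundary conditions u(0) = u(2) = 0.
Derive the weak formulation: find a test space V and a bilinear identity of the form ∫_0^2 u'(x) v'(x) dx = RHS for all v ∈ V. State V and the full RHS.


V = H^1_0(0, 2) (so v(0) = v(2) = 0); weak form: ∫_0^2 u'v' dx = ∫_0^2 (5*sin(3*π*x/2)) v dx for all v ∈ V.

Multiply both sides by a test function v and integrate from 0 to 2:
  ∫_0^2 −u''(x) v(x) dx = ∫_0^2 f(x) v(x) dx.
Integrate the LHS by parts once:
  ∫_0^2 −u'' v dx = −[u'(x) v(x)]_0^2 + ∫_0^2 u'(x) v'(x) dx.
Thus ∫_0^2 u'(x) v'(x) dx = ∫_0^2 f(x) v(x) dx + [u'(x) v(x)]_0^2.
Choose V so that boundary terms are either known or forced to vanish.
u is Dirichlet: u(0) = u(2) = 0. Let V = H^1_0(0, 2); then v(0) = v(2) = 0, and [u' v]_0^2 = 0.
Weak formulation: find u (satisfying any essential BC) such that ∫_0^2 u'(x) v'(x) dx = ∫_0^2 f v dx for all v ∈ V.
Substituting f(x) = 5*sin(3*π*x/2), the right-hand side is ∫_0^2 (5*sin(3*π*x/2)) v dx.


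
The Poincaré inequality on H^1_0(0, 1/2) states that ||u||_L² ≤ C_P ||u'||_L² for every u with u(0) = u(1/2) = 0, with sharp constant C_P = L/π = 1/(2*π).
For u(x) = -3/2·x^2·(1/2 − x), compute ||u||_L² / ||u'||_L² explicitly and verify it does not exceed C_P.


||u||_L² / ||u'||_L² = sqrt(14)/28 < C_P = 1/(2*π).

u(x) = -3/2·x^2·(1/2 − x), so u'(x) = 3*x*(3*x - 1)/2.
u(x) = -3/2·x^2·(1/2 − x) vanishes at x = 0 and x = 1/2, so u ∈ H^1_0(0, 1/2). Differentiate via the product rule and integrate the resulting polynomials term by term.
  ∫_0^1/2 u² dx = ∫_0^1/2 (9*x^6/4 - 9*x^5/4 + 9*x^4/16) dx. Term by term:
    ∫_0^1/2 9*x^6/4 dx = 9/3584;  ∫_0^1/2 -9*x^5/4 dx = -3/512;  ∫_0^1/2 9*x^4/16 dx = 9/2560.
  Sum: 9/3584 − 3/512 + 9/2560 = 3/17920.
  ∫_0^1/2 (u')² dx = ∫_0^1/2 (81*x^4/4 - 27*x^3/2 + 9*x^2/4) dx. Term by term:
    ∫_0^1/2 81*x^4/4 dx = 81/640;  ∫_0^1/2 -27*x^3/2 dx = -27/128;  ∫_0^1/2 9*x^2/4 dx = 3/32.
  Sum: 81/640 − 27/128 + 3/32 = 3/320.
∫_0^1/2 u² dx = 3/17920, so ||u||_L² = sqrt(210)/1120.
∫_0^1/2 (u')² dx = 3/320, so ||u'||_L² = sqrt(15)/40.
Ratio ||u||_L² / ||u'||_L² = sqrt(14)/28.
Sharp Poincaré constant on H^1_0(0, 1/2) is C_P = L/π = 1/(2*π), achieved by sin(2*π·x).
A polynomial bump cannot attain the sharp Poincaré constant (only the first sine eigenfunction does), so the ratio is strictly less than C_P, consistent with ||u||_L² ≤ C_P ||u'||_L².


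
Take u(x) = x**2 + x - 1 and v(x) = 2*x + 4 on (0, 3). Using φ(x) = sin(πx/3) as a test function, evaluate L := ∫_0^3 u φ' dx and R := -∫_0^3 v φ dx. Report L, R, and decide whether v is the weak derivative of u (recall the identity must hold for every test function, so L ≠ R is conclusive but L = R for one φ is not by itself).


LHS = -24/π, RHS = -42/π. No, v is not the weak derivative of u.

u(x) = x**2 + x - 1, classical derivative u'(x) = 2*x + 1.
φ(x) = sin(πx/3), so φ'(x) = π*cos(π*x/3)/3.
Note φ(0) = φ(3) = 0, so the boundary term u·φ vanishes.
LHS = ∫_0^3 u(x) φ'(x) dx = ∫_0^3 (π*x^2*cos(π*x/3)/3 + π*x*cos(π*x/3)/3 - π*cos(π*x/3)/3) dx. Term by term:
  ∫_0^3 -π*cos(π*x/3)/3 dx = 0;  ∫_0^3 π*x*cos(π*x/3)/3 dx = -6/π;  ∫_0^3 π*x^2*cos(π*x/3)/3 dx = -18/π.
Sum: 0 − 6/π − 18/π = -24/π.
So LHS = -24/π.
∫_0^3 v(x) φ(x) dx = ∫_0^3 (2*x*sin(π*x/3) + 4*sin(π*x/3)) dx. Term by term:
  ∫_0^3 4*sin(π*x/3) dx = 24/π;  ∫_0^3 2*x*sin(π*x/3) dx = 18/π.
Sum: 24/π + 18/π = 42/π.
So RHS = -∫_0^3 v(x) φ(x) dx = -42/π.
LHS − RHS = 18/π ≠ 0, so the identity fails.
(For a valid weak derivative the identity must hold for EVERY test function, in particular this one. The failure shows v is NOT the weak derivative of u.)
Correct weak derivative would be u'(x) = 2*x + 1.


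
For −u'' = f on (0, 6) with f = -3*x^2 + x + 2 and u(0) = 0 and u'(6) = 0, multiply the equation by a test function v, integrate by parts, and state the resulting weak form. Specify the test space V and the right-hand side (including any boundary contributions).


V = {v ∈ H^1(0, 6) : v(0) = 0} (test functions vanish at x = 0 where u is specified); weak form: ∫_0^6 u'v' dx = ∫_0^6 (-3*x^2 + x + 2) v dx for all v ∈ V.

Multiply both sides by a test function v and integrate from 0 to 6:
  ∫_0^6 −u''(x) v(x) dx = ∫_0^6 f(x) v(x) dx.
Integrate the LHS by parts once:
  ∫_0^6 −u'' v dx = −[u'(x) v(x)]_0^6 + ∫_0^6 u'(x) v'(x) dx.
Thus ∫_0^6 u'(x) v'(x) dx = ∫_0^6 f(x) v(x) dx + [u'(x) v(x)]_0^6.
Choose V so that boundary terms are either known or forced to vanish.
Mixed BC: u(0) = 0 (Dirichlet) and u'(6) = 0 (Neumann). Define V = {v ∈ H^1(0, 6) : v(0) = 0}. Then [u' v]_0^6 = u'(6)·v(6) − u'(0)·0 = 0.
Weak formulation: find u (satisfying any essential BC) such that ∫_0^6 u'(x) v'(x) dx = ∫_0^6 f v dx for all v ∈ V (Dirichlet at 0 absorbed into V; the Neumann datum at x = 6 is zero, so no boundary term remains).
Substituting f(x) = -3*x^2 + x + 2, the right-hand side is ∫_0^6 (-3*x^2 + x + 2) v dx.


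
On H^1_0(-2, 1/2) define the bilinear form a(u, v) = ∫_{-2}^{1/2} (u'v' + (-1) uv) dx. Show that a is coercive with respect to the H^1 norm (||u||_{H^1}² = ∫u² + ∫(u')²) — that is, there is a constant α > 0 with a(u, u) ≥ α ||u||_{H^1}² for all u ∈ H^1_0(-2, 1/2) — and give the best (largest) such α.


α = (-25 + 4*π^2)/(25 + 4*π^2)

Coercivity of a(·,·) on H^1_0(-2, 1/2) means a(u, u) ≥ α ||u||_{H^1}² for every u ∈ H^1_0.
The interval has length L = 5/2, and Poincaré/coercivity depend only on L. Here a(u, u) = ∫(u')² + (-1)·∫u².
Here c = -1 < 0 with |c| < (π/L)² = 4*π^2/25, so coercivity still holds. The condition a(u,u) ≥ α||u||_{H^1}² reads (1−α)∫(u')² ≥ (α−c)∫u². Any admissible α is ≤ 1 (rapidly oscillating u have ∫u²/∫(u')² → 0), and α = 1 would force 0 ≥ (1−c)∫u², impossible since c < 1; so 1−α > 0. By the sharp Poincaré inequality on H^1_0 of an interval of length L, ∫(u')² ≥ (π/L)²∫u² with equality for the first sine mode sin(π(x−x₀)/L) (x₀ the left endpoint), so the inequality holds for all u iff (1−α)(π/L)² ≥ α − c, i.e. α ≤ ((π/L)² + c)/((π/L)² + 1) = (1 + c(L/π)²)/(1 + (L/π)²). (Direct route, valid since c ≤ 0: Poincaré gives c∫u² ≥ c(L/π)²∫(u')², so a(u,u) ≥ (1 + c(L/π)²)∫(u')², while ||u||_{H^1}² ≤ (1 + (L/π)²)∫(u')²; dividing yields the same α.) With (π/L)² = 4*π^2/25 and c = -1, the largest admissible constant is α = ((π/L)² + c)/((π/L)² + 1).
Simplifying, α = (-25 + 4*π^2)/(25 + 4*π^2).


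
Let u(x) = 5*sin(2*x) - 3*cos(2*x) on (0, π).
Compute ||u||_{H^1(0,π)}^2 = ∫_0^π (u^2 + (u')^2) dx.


||u||_{H^1(0,π)}^2 = 85*π

u'(x) = 6*sin(2*x) + 10*cos(2*x).
Expand u² and (u')² and integrate term by term on (0, π), using: for integers n ≥ 1, ∫_0^π sin²(nx) dx = ∫_0^π cos²(nx) dx = π/2; for n ≠ n', ∫_0^π sin(nx)sin(n'x) dx = ∫_0^π cos(nx)cos(n'x) dx = 0; and by product-to-sum, ∫_0^π sin(nx)cos(n'x) dx = ½∫_0^π [sin((n+n')x) + sin((n−n')x)] dx, which is 0 when n+n' is even and 2n/(n²−n'²) when n+n' is odd (it need not vanish on (0, π)).
  u² squared terms: (-3)²·∫cos(2x)² dx = 9·π/2 = 9*π/2;  (5)²·∫sin(2x)² dx = 25·π/2 = 25*π/2.
  u² cross terms: 2·(-3)·(5)·∫cos(2x)·sin(2x) dx = -30·(0) = 0.
  So ∫_0^π u² dx = 9*π/2 + 25*π/2 + 0 = 17*π.
  (u')² squared terms: (6)²·∫sin(2x)² dx = 36·π/2 = 18*π;  (10)²·∫cos(2x)² dx = 100·π/2 = 50*π.
  (u')² cross terms: 2·(6)·(10)·∫sin(2x)·cos(2x) dx = 120·(0) = 0.
  So ∫_0^π (u')² dx = 18*π + 50*π + 0 = 68*π.
||u||_{H^1}^2 = (17*π) + (68*π) = 85*π.


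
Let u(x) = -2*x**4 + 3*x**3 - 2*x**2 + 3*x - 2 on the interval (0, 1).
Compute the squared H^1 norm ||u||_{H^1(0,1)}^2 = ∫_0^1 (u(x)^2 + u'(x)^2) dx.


||u||_{H^1}^2 = 695/126

The H^1 norm (squared) on an interval (0, L) is
  ||u||_{H^1}^2 = ∫_0^L u(x)^2 dx + ∫_0^L u'(x)^2 dx.
Compute u'(x) = -8*x**3 + 9*x**2 - 4*x + 3.
Then u(x)^2 = 4*x**8 - 12*x**7 + 17*x**6 - 24*x**5 + 30*x**4 - 24*x**3 + 17*x**2 - 12*x + 4 and u'(x)^2 = 64*x**6 - 144*x**5 + 145*x**4 - 120*x**3 + 70*x**2 - 24*x + 9.
Integrate each monomial from 0 to 1 using ∫_0^1 c·x^n dx = c·1^(n+1)/(n+1):
  ∫_0^1 u(x)^2 dx = ∫_0^1 (4*x^8 - 12*x^7 + 17*x^6 - 24*x^5 + 30*x^4 - 24*x^3 + 17*x^2 - 12*x + 4) dx. Term by term:
    ∫_0^1 4*x^8 dx = 4/9;  ∫_0^1 -12*x^7 dx = -3/2;  ∫_0^1 17*x^6 dx = 17/7;
    ∫_0^1 -24*x^5 dx = -4;  ∫_0^1 30*x^4 dx = 6;  ∫_0^1 -24*x^3 dx = -6;
    ∫_0^1 17*x^2 dx = 17/3;  ∫_0^1 -12*x dx = -6;  ∫_0^1 4 dx = 4.
  Sum: 4/9 − 3/2 + 17/7 − 4 + 6 − 6 + 17/3 − 6 + 4 = 131/126.
  ∫_0^1 u'(x)^2 dx = ∫_0^1 (64*x^6 - 144*x^5 + 145*x^4 - 120*x^3 + 70*x^2 - 24*x + 9) dx. Term by term:
    ∫_0^1 64*x^6 dx = 64/7;  ∫_0^1 -144*x^5 dx = -24;  ∫_0^1 145*x^4 dx = 29;
    ∫_0^1 -120*x^3 dx = -30;  ∫_0^1 70*x^2 dx = 70/3;  ∫_0^1 -24*x dx = -12;
    ∫_0^1 9 dx = 9.
  Sum: 64/7 − 24 + 29 − 30 + 70/3 − 12 + 9 = 94/21.
Adding: ||u||_{H^1}^2 = 131/126 + 94/21 = 695/126.


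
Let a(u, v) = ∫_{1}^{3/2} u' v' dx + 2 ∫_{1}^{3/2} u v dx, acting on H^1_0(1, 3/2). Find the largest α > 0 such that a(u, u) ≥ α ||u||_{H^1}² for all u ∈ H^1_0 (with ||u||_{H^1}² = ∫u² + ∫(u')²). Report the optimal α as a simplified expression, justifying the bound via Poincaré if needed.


α = 1

Coercivity of a(·,·) on H^1_0(1, 3/2) means a(u, u) ≥ α ||u||_{H^1}² for every u ∈ H^1_0.
The interval has length L = 1/2, and Poincaré/coercivity depend only on L. Here a(u, u) = ∫(u')² + (2)·∫u².
Here c = 2 ≥ 1, so a(u,u) = ∫(u')² + c∫u² ≥ ∫(u')² + ∫u² = ||u||_{H^1}², i.e. α = 1 works. No larger α is possible: a(u,u) ≥ α||u||_{H^1}² means (1−α)∫(u')² ≥ (α−c)∫u², and for the modes u_n = sin(nπ(x−x₀)/L) (x₀ the left endpoint) one has ∫u_n²/∫(u_n')² = (L/(nπ))² → 0, so a(u_n,u_n)/||u_n||_{H^1}² → 1. Hence the optimal constant is α = 1.
Therefore α = 1.


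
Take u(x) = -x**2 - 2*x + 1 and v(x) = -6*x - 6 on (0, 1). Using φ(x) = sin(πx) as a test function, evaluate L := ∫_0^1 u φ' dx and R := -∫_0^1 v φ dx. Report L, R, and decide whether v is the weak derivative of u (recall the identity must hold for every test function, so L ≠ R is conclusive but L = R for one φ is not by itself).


LHS = 6/π, RHS = 18/π. No, v is not the weak derivative of u.

u(x) = -x**2 - 2*x + 1, classical derivative u'(x) = -2*x - 2.
φ(x) = sin(πx), so φ'(x) = π*cos(π*x).
Note φ(0) = φ(1) = 0, so the boundary term u·φ vanishes.
LHS = ∫_0^1 u(x) φ'(x) dx = ∫_0^1 (-π*x^2*cos(π*x) - 2*π*x*cos(π*x) + π*cos(π*x)) dx. Term by term:
  ∫_0^1 π*cos(π*x) dx = 0;  ∫_0^1 -π*x^2*cos(π*x) dx = 2/π;  ∫_0^1 -2*π*x*cos(π*x) dx = 4/π.
Sum: 0 + 2/π + 4/π = 6/π.
So LHS = 6/π.
∫_0^1 v(x) φ(x) dx = ∫_0^1 (-6*x*sin(π*x) - 6*sin(π*x)) dx. Term by term:
  ∫_0^1 -6*sin(π*x) dx = -12/π;  ∫_0^1 -6*x*sin(π*x) dx = -6/π.
Sum: -12/π − 6/π = -18/π.
So RHS = -∫_0^1 v(x) φ(x) dx = 18/π.
LHS − RHS = -12/π ≠ 0, so the identity fails.
(For a valid weak derivative the identity must hold for EVERY test function, in particular this one. The failure shows v is NOT the weak derivative of u.)
Correct weak derivative would be u'(x) = -2*x - 2.


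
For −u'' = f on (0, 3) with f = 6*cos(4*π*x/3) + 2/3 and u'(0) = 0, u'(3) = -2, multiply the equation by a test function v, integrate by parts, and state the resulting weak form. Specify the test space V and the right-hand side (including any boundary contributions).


V = H^1(0, 3) (v unrestricted at boundary; u is determined up to an additive constant); weak form: ∫_0^3 u'v' dx = ∫_0^3 (6*cos(4*π*x/3) + 2/3) v dx − 2·v(3) for all v ∈ V.

Multiply both sides by a test function v and integrate from 0 to 3:
  ∫_0^3 −u''(x) v(x) dx = ∫_0^3 f(x) v(x) dx.
Integrate the LHS by parts once:
  ∫_0^3 −u'' v dx = −[u'(x) v(x)]_0^3 + ∫_0^3 u'(x) v'(x) dx.
Thus ∫_0^3 u'(x) v'(x) dx = ∫_0^3 f(x) v(x) dx + [u'(x) v(x)]_0^3.
Choose V so that boundary terms are either known or forced to vanish.
u has inhomogeneous Neumann u'(0) = 0, u'(3) = -2. [u' v]_0^3 = (-2)·v(3) − (0)·v(0) = − 2·v(3). Take V = H^1(0, 3); boundary term becomes part of RHS.
Weak formulation: find u (satisfying any essential BC) such that ∫_0^3 u'(x) v'(x) dx = ∫_0^3 f v dx − 2·v(3) for all v ∈ V (Neumann data are natural BCs: they enter the RHS as boundary terms).
Substituting f(x) = 6*cos(4*π*x/3) + 2/3, the right-hand side is ∫_0^3 (6*cos(4*π*x/3) + 2/3) v dx − 2·v(3).
Compatibility check (pure Neumann): taking v ≡ 1 ∈ V gives 0 = ∫_0^3 f dx + (-2) − (0), i.e. ∫_0^3 f dx must equal u'(0) − u'(3) = 2. Indeed ∫_0^3 (6*cos(4*π*x/3) + 2/3) dx = 2, so the data are compatible. The solution is then unique only up to an additive constant (fix it e.g. by requiring ∫_0^3 u dx = 0).


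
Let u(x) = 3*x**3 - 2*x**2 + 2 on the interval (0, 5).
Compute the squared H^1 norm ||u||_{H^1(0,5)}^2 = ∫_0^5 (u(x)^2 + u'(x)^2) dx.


||u||_{H^1}^2 = 2379295/21

The H^1 norm (squared) on an interval (0, L) is
  ||u||_{H^1}^2 = ∫_0^L u(x)^2 dx + ∫_0^L u'(x)^2 dx.
Compute u'(x) = 9*x**2 - 4*x.
Then u(x)^2 = 9*x**6 - 12*x**5 + 4*x**4 + 12*x**3 - 8*x**2 + 4 and u'(x)^2 = 81*x**4 - 72*x**3 + 16*x**2.
Integrate each monomial from 0 to 5 using ∫_0^5 c·x^n dx = c·5^(n+1)/(n+1):
  ∫_0^5 u(x)^2 dx = ∫_0^5 (9*x^6 - 12*x^5 + 4*x^4 + 12*x^3 - 8*x^2 + 4) dx. Term by term:
    ∫_0^5 9*x^6 dx = 703125/7;  ∫_0^5 -12*x^5 dx = -31250;  ∫_0^5 4*x^4 dx = 2500;
    ∫_0^5 12*x^3 dx = 1875;  ∫_0^5 -8*x^2 dx = -1000/3;  ∫_0^5 4 dx = 20.
  Sum: 703125/7 − 31250 + 2500 + 1875 − 1000/3 + 20 = 1538420/21.
  ∫_0^5 u'(x)^2 dx = ∫_0^5 (81*x^4 - 72*x^3 + 16*x^2) dx. Term by term:
    ∫_0^5 81*x^4 dx = 50625;  ∫_0^5 -72*x^3 dx = -11250;  ∫_0^5 16*x^2 dx = 2000/3.
  Sum: 50625 − 11250 + 2000/3 = 120125/3.
Adding: ||u||_{H^1}^2 = 1538420/21 + 120125/3 = 2379295/21.


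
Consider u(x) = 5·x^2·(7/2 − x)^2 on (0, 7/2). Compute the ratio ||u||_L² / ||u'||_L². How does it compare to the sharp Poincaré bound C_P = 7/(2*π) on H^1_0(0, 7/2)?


||u||_L² / ||u'||_L² = 7*sqrt(3)/12 < C_P = 7/(2*π).

u(x) = 5·x^2·(7/2 − x)^2, so u'(x) = 5*x*(2*x - 7)*(4*x - 7)/2.
u(x) = 5·x^2·(7/2 − x)^2 vanishes at x = 0 and x = 7/2, so u ∈ H^1_0(0, 7/2). Differentiate via the product rule and integrate the resulting polynomials term by term.
  ∫_0^7/2 u² dx = ∫_0^7/2 (25*x^8 - 350*x^7 + 3675*x^6/2 - 8575*x^5/2 + 60025*x^4/16) dx. Term by term:
    ∫_0^7/2 25*x^8 dx = 1008840175/4608;  ∫_0^7/2 -350*x^7 dx = -1008840175/1024;  ∫_0^7/2 3675*x^6/2 dx = 432360075/256;
    ∫_0^7/2 -8575*x^5/2 dx = -1008840175/768;  ∫_0^7/2 60025*x^4/16 dx = 201768035/512.
  Sum: 1008840175/4608 − 1008840175/1024 + 432360075/256 − 1008840175/768 + 201768035/512 = 28824005/9216.
  ∫_0^7/2 (u')² dx = ∫_0^7/2 (400*x^6 - 4200*x^5 + 15925*x^4 - 25725*x^3 + 60025*x^2/4) dx. Term by term:
    ∫_0^7/2 400*x^6 dx = 2941225/8;  ∫_0^7/2 -4200*x^5 dx = -20588575/16;  ∫_0^7/2 15925*x^4 dx = 53530295/32;
    ∫_0^7/2 -25725*x^3 dx = -61765725/64;  ∫_0^7/2 60025*x^2/4 dx = 20588575/96.
  Sum: 2941225/8 − 20588575/16 + 53530295/32 − 61765725/64 + 20588575/96 = 588245/192.
∫_0^7/2 u² dx = 28824005/9216, so ||u||_L² = 2401*sqrt(5)/96.
∫_0^7/2 (u')² dx = 588245/192, so ||u'||_L² = 343*sqrt(15)/24.
Ratio ||u||_L² / ||u'||_L² = 7*sqrt(3)/12.
Sharp Poincaré constant on H^1_0(0, 7/2) is C_P = L/π = 7/(2*π), achieved by sin(2*π/7·x).
A polynomial bump cannot attain the sharp Poincaré constant (only the first sine eigenfunction does), so the ratio is strictly less than C_P, consistent with ||u||_L² ≤ C_P ||u'||_L².


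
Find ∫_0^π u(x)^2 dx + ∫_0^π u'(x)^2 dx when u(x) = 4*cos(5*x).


||u||_{H^1(0,π)}^2 = 208*π

u'(x) = -20*sin(5*x).
Expand u² and (u')² and integrate term by term on (0, π), using: for integers n ≥ 1, ∫_0^π sin²(nx) dx = ∫_0^π cos²(nx) dx = π/2; for n ≠ n', ∫_0^π sin(nx)sin(n'x) dx = ∫_0^π cos(nx)cos(n'x) dx = 0; and by product-to-sum, ∫_0^π sin(nx)cos(n'x) dx = ½∫_0^π [sin((n+n')x) + sin((n−n')x)] dx, which is 0 when n+n' is even and 2n/(n²−n'²) when n+n' is odd (it need not vanish on (0, π)).
  u² squared terms: (4)²·∫cos(5x)² dx = 16·π/2 = 8*π.
  So ∫_0^π u² dx = 8*π.
  (u')² squared terms: (-20)²·∫sin(5x)² dx = 400·π/2 = 200*π.
  So ∫_0^π (u')² dx = 200*π.
||u||_{H^1}^2 = (8*π) + (200*π) = 208*π.


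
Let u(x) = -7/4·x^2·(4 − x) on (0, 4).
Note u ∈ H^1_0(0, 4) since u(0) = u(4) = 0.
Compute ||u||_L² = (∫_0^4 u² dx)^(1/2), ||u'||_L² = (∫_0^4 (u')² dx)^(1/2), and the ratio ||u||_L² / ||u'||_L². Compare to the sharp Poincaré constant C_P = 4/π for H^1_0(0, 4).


||u||_L² / ||u'||_L² = 2*sqrt(14)/7 < C_P = 4/π.

u(x) = -7/4·x^2·(4 − x), so u'(x) = 7*x*(3*x - 8)/4.
u(x) = -7/4·x^2·(4 − x) vanishes at x = 0 and x = 4, so u ∈ H^1_0(0, 4). Differentiate via the product rule and integrate the resulting polynomials term by term.
  ∫_0^4 u² dx = ∫_0^4 (49*x^6/16 - 49*x^5/2 + 49*x^4) dx. Term by term:
    ∫_0^4 49*x^6/16 dx = 7168;  ∫_0^4 -49*x^5/2 dx = -50176/3;  ∫_0^4 49*x^4 dx = 50176/5.
  Sum: 7168 − 50176/3 + 50176/5 = 7168/15.
  ∫_0^4 (u')² dx = ∫_0^4 (441*x^4/16 - 147*x^3 + 196*x^2) dx. Term by term:
    ∫_0^4 441*x^4/16 dx = 28224/5;  ∫_0^4 -147*x^3 dx = -9408;  ∫_0^4 196*x^2 dx = 12544/3.
  Sum: 28224/5 − 9408 + 12544/3 = 6272/15.
∫_0^4 u² dx = 7168/15, so ||u||_L² = 32*sqrt(105)/15.
∫_0^4 (u')² dx = 6272/15, so ||u'||_L² = 56*sqrt(30)/15.
Ratio ||u||_L² / ||u'||_L² = 2*sqrt(14)/7.
Sharp Poincaré constant on H^1_0(0, 4) is C_P = L/π = 4/π, achieved by sin(π/4·x).
A polynomial bump cannot attain the sharp Poincaré constant (only the first sine eigenfunction does), so the ratio is strictly less than C_P, consistent with ||u||_L² ≤ C_P ||u'||_L².


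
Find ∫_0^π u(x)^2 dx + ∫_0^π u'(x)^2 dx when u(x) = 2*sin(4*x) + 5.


||u||_{H^1(0,π)}^2 = 59*π

u'(x) = 8*cos(4*x).
Expand u² and (u')² and integrate term by term on (0, π), using: for integers n ≥ 1, ∫_0^π sin²(nx) dx = ∫_0^π cos²(nx) dx = π/2; for n ≠ n', ∫_0^π sin(nx)sin(n'x) dx = ∫_0^π cos(nx)cos(n'x) dx = 0; and by product-to-sum, ∫_0^π sin(nx)cos(n'x) dx = ½∫_0^π [sin((n+n')x) + sin((n−n')x)] dx, which is 0 when n+n' is even and 2n/(n²−n'²) when n+n' is odd (it need not vanish on (0, π)). For the constant mode: ∫_0^π 1 dx = π, ∫_0^π cos(nx) dx = 0, ∫_0^π sin(nx) dx = (1−(−1)^n)/n.
  u² squared terms: (5)²·∫1 dx = 25·π = 25*π;  (2)²·∫sin(4x)² dx = 4·π/2 = 2*π.
  u² cross terms: 2·(5)·(2)·∫1·sin(4x) dx = 20·(0) = 0.
  So ∫_0^π u² dx = 25*π + 2*π + 0 = 27*π.
  (u')² squared terms: (8)²·∫cos(4x)² dx = 64·π/2 = 32*π.
  So ∫_0^π (u')² dx = 32*π.
||u||_{H^1}^2 = (27*π) + (32*π) = 59*π.


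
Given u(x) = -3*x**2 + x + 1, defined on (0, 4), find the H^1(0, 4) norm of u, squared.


||u||_{H^1}^2 = 30728/15

The H^1 norm (squared) on an interval (0, L) is
  ||u||_{H^1}^2 = ∫_0^L u(x)^2 dx + ∫_0^L u'(x)^2 dx.
Compute u'(x) = 1 - 6*x.
Then u(x)^2 = 9*x**4 - 6*x**3 - 5*x**2 + 2*x + 1 and u'(x)^2 = 36*x**2 - 12*x + 1.
Integrate each monomial from 0 to 4 using ∫_0^4 c·x^n dx = c·4^(n+1)/(n+1):
  ∫_0^4 u(x)^2 dx = ∫_0^4 (9*x^4 - 6*x^3 - 5*x^2 + 2*x + 1) dx. Term by term:
    ∫_0^4 9*x^4 dx = 9216/5;  ∫_0^4 -6*x^3 dx = -384;  ∫_0^4 -5*x^2 dx = -320/3;
    ∫_0^4 2*x dx = 16;  ∫_0^4 1 dx = 4.
  Sum: 9216/5 − 384 − 320/3 + 16 + 4 = 20588/15.
  ∫_0^4 u'(x)^2 dx = ∫_0^4 (36*x^2 - 12*x + 1) dx. Term by term:
    ∫_0^4 36*x^2 dx = 768;  ∫_0^4 -12*x dx = -96;  ∫_0^4 1 dx = 4.
  Sum: 768 − 96 + 4 = 676.
Adding: ||u||_{H^1}^2 = 20588/15 + 676 = 30728/15.


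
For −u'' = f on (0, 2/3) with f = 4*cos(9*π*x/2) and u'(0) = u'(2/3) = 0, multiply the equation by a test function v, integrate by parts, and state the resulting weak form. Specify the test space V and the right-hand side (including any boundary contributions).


V = H^1(0, 2/3) (no boundary constraint on v; u is determined up to an additive constant); weak form: ∫_0^2/3 u'v' dx = ∫_0^2/3 (4*cos(9*π*x/2)) v dx for all v ∈ V.

Multiply both sides by a test function v and integrate from 0 to 2/3:
  ∫_0^2/3 −u''(x) v(x) dx = ∫_0^2/3 f(x) v(x) dx.
Integrate the LHS by parts once:
  ∫_0^2/3 −u'' v dx = −[u'(x) v(x)]_0^2/3 + ∫_0^2/3 u'(x) v'(x) dx.
Thus ∫_0^2/3 u'(x) v'(x) dx = ∫_0^2/3 f(x) v(x) dx + [u'(x) v(x)]_0^2/3.
Choose V so that boundary terms are either known or forced to vanish.
u has homogeneous Neumann: u'(0) = u'(2/3) = 0. So [u' v]_0^2/3 = 0·v(2/3) − 0·v(0) = 0 for any v; take V = H^1(0, 2/3).
Weak formulation: find u (satisfying any essential BC) such that ∫_0^2/3 u'(x) v'(x) dx = ∫_0^2/3 f v dx for all v ∈ V (homogeneous Neumann, so boundary terms vanish).
Substituting f(x) = 4*cos(9*π*x/2), the right-hand side is ∫_0^2/3 (4*cos(9*π*x/2)) v dx.
Compatibility check (pure Neumann): taking v ≡ 1 ∈ V gives 0 = ∫_0^2/3 f dx + (0) − (0), i.e. ∫_0^2/3 f dx must equal u'(0) − u'(2/3) = 0. Indeed ∫_0^2/3 (4*cos(9*π*x/2)) dx = 0, so the data are compatible. The solution is then unique only up to an additive constant (fix it e.g. by requiring ∫_0^2/3 u dx = 0).


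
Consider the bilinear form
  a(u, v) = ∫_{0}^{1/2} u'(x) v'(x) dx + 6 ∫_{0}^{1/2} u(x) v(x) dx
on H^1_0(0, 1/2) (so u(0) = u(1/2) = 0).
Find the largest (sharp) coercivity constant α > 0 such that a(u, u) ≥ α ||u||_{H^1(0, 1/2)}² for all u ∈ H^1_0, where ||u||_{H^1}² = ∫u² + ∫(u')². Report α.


α = 1

Coercivity of a(·,·) on H^1_0(0, 1/2) means a(u, u) ≥ α ||u||_{H^1}² for every u ∈ H^1_0.
The interval has length L = 1/2, and Poincaré/coercivity depend only on L. Here a(u, u) = ∫(u')² + (6)·∫u².
Here c = 6 ≥ 1, so a(u,u) = ∫(u')² + c∫u² ≥ ∫(u')² + ∫u² = ||u||_{H^1}², i.e. α = 1 works. No larger α is possible: a(u,u) ≥ α||u||_{H^1}² means (1−α)∫(u')² ≥ (α−c)∫u², and for the modes u_n = sin(nπ(x−x₀)/L) (x₀ the left endpoint) one has ∫u_n²/∫(u_n')² = (L/(nπ))² → 0, so a(u_n,u_n)/||u_n||_{H^1}² → 1. Hence the optimal constant is α = 1.
Therefore α = 1.


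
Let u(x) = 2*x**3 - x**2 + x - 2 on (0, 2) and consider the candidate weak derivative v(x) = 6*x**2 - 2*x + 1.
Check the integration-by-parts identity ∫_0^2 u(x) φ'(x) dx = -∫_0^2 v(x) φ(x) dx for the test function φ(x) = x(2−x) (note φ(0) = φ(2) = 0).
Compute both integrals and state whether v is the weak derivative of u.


LHS = -124/15, RHS = -124/15. Yes, v = u' weakly.

u(x) = 2*x**3 - x**2 + x - 2, classical derivative u'(x) = 6*x**2 - 2*x + 1.
φ(x) = x(2−x), so φ'(x) = 2 - 2*x.
Note φ(0) = φ(2) = 0, so the boundary term u·φ vanishes.
LHS = ∫_0^2 u(x) φ'(x) dx = ∫_0^2 (-4*x^4 + 6*x^3 - 4*x^2 + 6*x - 4) dx. Term by term:
  ∫_0^2 -4*x^4 dx = -128/5;  ∫_0^2 6*x^3 dx = 24;  ∫_0^2 -4*x^2 dx = -32/3;
  ∫_0^2 6*x dx = 12;  ∫_0^2 -4 dx = -8.
Sum: -128/5 + 24 − 32/3 + 12 − 8 = -124/15.
So LHS = -124/15.
∫_0^2 v(x) φ(x) dx = ∫_0^2 (-6*x^4 + 14*x^3 - 5*x^2 + 2*x) dx. Term by term:
  ∫_0^2 -6*x^4 dx = -192/5;  ∫_0^2 14*x^3 dx = 56;  ∫_0^2 -5*x^2 dx = -40/3;
  ∫_0^2 2*x dx = 4.
Sum: -192/5 + 56 − 40/3 + 4 = 124/15.
So RHS = -∫_0^2 v(x) φ(x) dx = -124/15.
LHS = RHS, so the identity holds for this test φ.
Moreover u is smooth here and v(x) = u'(x) = 6*x**2 - 2*x + 1 pointwise, so the identity holds for every test function. Hence v is the weak derivative of u.


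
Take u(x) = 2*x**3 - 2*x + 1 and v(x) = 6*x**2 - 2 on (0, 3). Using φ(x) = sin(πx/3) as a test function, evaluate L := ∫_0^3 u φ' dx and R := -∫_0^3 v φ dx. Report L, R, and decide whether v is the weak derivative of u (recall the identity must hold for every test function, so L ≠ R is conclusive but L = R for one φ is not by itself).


LHS = -150/π + 648/π^3, RHS = -150/π + 648/π^3. Yes, v = u' weakly.

u(x) = 2*x**3 - 2*x + 1, classical derivative u'(x) = 6*x**2 - 2.
φ(x) = sin(πx/3), so φ'(x) = π*cos(π*x/3)/3.
Note φ(0) = φ(3) = 0, so the boundary term u·φ vanishes.
LHS = ∫_0^3 u(x) φ'(x) dx = ∫_0^3 (2*π*x^3*cos(π*x/3)/3 - 2*π*x*cos(π*x/3)/3 + π*cos(π*x/3)/3) dx. Term by term:
  ∫_0^3 π*cos(π*x/3)/3 dx = 0;  ∫_0^3 -2*π*x*cos(π*x/3)/3 dx = 12/π;  ∫_0^3 2*π*x^3*cos(π*x/3)/3 dx = -162/π + 648/π^3.
Sum: 0 + 12/π + -162/π + 648/π^3 = -150/π + 648/π^3.
So LHS = -150/π + 648/π^3.
∫_0^3 v(x) φ(x) dx = ∫_0^3 (6*x^2*sin(π*x/3) - 2*sin(π*x/3)) dx. Term by term:
  ∫_0^3 -2*sin(π*x/3) dx = -12/π;  ∫_0^3 6*x^2*sin(π*x/3) dx = -648/π^3 + 162/π.
Sum: -12/π + -648/π^3 + 162/π = -648/π^3 + 150/π.
So RHS = -∫_0^3 v(x) φ(x) dx = -150/π + 648/π^3.
LHS = RHS, so the identity holds for this test φ.
Moreover u is smooth here and v(x) = u'(x) = 6*x**2 - 2 pointwise, so the identity holds for every test function. Hence v is the weak derivative of u.


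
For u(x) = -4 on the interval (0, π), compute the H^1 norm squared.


||u||_{H^1(0,π)}^2 = 16*π

u'(x) = 0.
Expand u² and (u')² and integrate term by term on (0, π), using: for integers n ≥ 1, ∫_0^π sin²(nx) dx = ∫_0^π cos²(nx) dx = π/2; for n ≠ n', ∫_0^π sin(nx)sin(n'x) dx = ∫_0^π cos(nx)cos(n'x) dx = 0; and by product-to-sum, ∫_0^π sin(nx)cos(n'x) dx = ½∫_0^π [sin((n+n')x) + sin((n−n')x)] dx, which is 0 when n+n' is even and 2n/(n²−n'²) when n+n' is odd (it need not vanish on (0, π)). For the constant mode: ∫_0^π 1 dx = π, ∫_0^π cos(nx) dx = 0, ∫_0^π sin(nx) dx = (1−(−1)^n)/n.
  u² squared terms: (-4)²·∫1 dx = 16·π = 16*π.
  So ∫_0^π u² dx = 16*π.
  u' ≡ 0, so ∫_0^π (u')² dx = 0.
||u||_{H^1}^2 = (16*π) + (0) = 16*π.


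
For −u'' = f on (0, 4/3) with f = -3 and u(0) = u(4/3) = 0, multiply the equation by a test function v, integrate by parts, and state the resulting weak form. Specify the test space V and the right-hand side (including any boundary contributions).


V = H^1_0(0, 4/3) (so v(0) = v(4/3) = 0); weak form: ∫_0^4/3 u'v' dx = ∫_0^4/3 (-3) v dx for all v ∈ V.

Multiply both sides by a test function v and integrate from 0 to 4/3:
  ∫_0^4/3 −u''(x) v(x) dx = ∫_0^4/3 f(x) v(x) dx.
Integrate the LHS by parts once:
  ∫_0^4/3 −u'' v dx = −[u'(x) v(x)]_0^4/3 + ∫_0^4/3 u'(x) v'(x) dx.
Thus ∫_0^4/3 u'(x) v'(x) dx = ∫_0^4/3 f(x) v(x) dx + [u'(x) v(x)]_0^4/3.
Choose V so that boundary terms are either known or forced to vanish.
u is Dirichlet: u(0) = u(4/3) = 0. Let V = H^1_0(0, 4/3); then v(0) = v(4/3) = 0, and [u' v]_0^4/3 = 0.
Weak formulation: find u (satisfying any essential BC) such that ∫_0^4/3 u'(x) v'(x) dx = ∫_0^4/3 f v dx for all v ∈ V.
Substituting f(x) = -3, the right-hand side is ∫_0^4/3 (-3) v dx.


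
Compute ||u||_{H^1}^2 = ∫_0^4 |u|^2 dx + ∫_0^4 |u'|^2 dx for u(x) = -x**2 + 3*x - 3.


||u||_{H^1}^2 = 872/15

The H^1 norm (squared) on an interval (0, L) is
  ||u||_{H^1}^2 = ∫_0^L u(x)^2 dx + ∫_0^L u'(x)^2 dx.
Compute u'(x) = 3 - 2*x.
Then u(x)^2 = x**4 - 6*x**3 + 15*x**2 - 18*x + 9 and u'(x)^2 = 4*x**2 - 12*x + 9.
Integrate each monomial from 0 to 4 using ∫_0^4 c·x^n dx = c·4^(n+1)/(n+1):
  ∫_0^4 u(x)^2 dx = ∫_0^4 (x^4 - 6*x^3 + 15*x^2 - 18*x + 9) dx. Term by term:
    ∫_0^4 x^4 dx = 1024/5;  ∫_0^4 -6*x^3 dx = -384;  ∫_0^4 15*x^2 dx = 320;
    ∫_0^4 -18*x dx = -144;  ∫_0^4 9 dx = 36.
  Sum: 1024/5 − 384 + 320 − 144 + 36 = 164/5.
  ∫_0^4 u'(x)^2 dx = ∫_0^4 (4*x^2 - 12*x + 9) dx. Term by term:
    ∫_0^4 4*x^2 dx = 256/3;  ∫_0^4 -12*x dx = -96;  ∫_0^4 9 dx = 36.
  Sum: 256/3 − 96 + 36 = 76/3.
Adding: ||u||_{H^1}^2 = 164/5 + 76/3 = 872/15.


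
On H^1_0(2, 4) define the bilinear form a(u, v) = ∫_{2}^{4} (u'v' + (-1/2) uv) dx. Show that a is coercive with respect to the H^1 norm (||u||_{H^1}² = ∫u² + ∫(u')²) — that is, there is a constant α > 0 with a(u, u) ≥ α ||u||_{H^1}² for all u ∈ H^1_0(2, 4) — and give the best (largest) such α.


α = (-2 + π^2)/(4 + π^2)

Coercivity of a(·,·) on H^1_0(2, 4) means a(u, u) ≥ α ||u||_{H^1}² for every u ∈ H^1_0.
The interval has length L = 2, and Poincaré/coercivity depend only on L. Here a(u, u) = ∫(u')² + (-1/2)·∫u².
Here c = -1/2 < 0 with |c| < (π/L)² = π^2/4, so coercivity still holds. The condition a(u,u) ≥ α||u||_{H^1}² reads (1−α)∫(u')² ≥ (α−c)∫u². Any admissible α is ≤ 1 (rapidly oscillating u have ∫u²/∫(u')² → 0), and α = 1 would force 0 ≥ (1−c)∫u², impossible since c < 1; so 1−α > 0. By the sharp Poincaré inequality on H^1_0 of an interval of length L, ∫(u')² ≥ (π/L)²∫u² with equality for the first sine mode sin(π(x−x₀)/L) (x₀ the left endpoint), so the inequality holds for all u iff (1−α)(π/L)² ≥ α − c, i.e. α ≤ ((π/L)² + c)/((π/L)² + 1) = (1 + c(L/π)²)/(1 + (L/π)²). (Direct route, valid since c ≤ 0: Poincaré gives c∫u² ≥ c(L/π)²∫(u')², so a(u,u) ≥ (1 + c(L/π)²)∫(u')², while ||u||_{H^1}² ≤ (1 + (L/π)²)∫(u')²; dividing yields the same α.) With (π/L)² = π^2/4 and c = -1/2, the largest admissible constant is α = ((π/L)² + c)/((π/L)² + 1).
Simplifying, α = (-2 + π^2)/(4 + π^2).


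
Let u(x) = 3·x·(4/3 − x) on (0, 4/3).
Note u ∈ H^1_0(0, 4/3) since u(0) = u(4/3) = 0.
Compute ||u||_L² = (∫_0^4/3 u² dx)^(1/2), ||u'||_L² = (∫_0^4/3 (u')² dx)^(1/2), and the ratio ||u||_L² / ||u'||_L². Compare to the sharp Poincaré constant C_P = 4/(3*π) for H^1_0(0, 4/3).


||u||_L² / ||u'||_L² = 2*sqrt(10)/15 < C_P = 4/(3*π).

u(x) = 3·x·(4/3 − x), so u'(x) = 4 - 6*x.
u(x) = 3·x·(4/3 − x) vanishes at x = 0 and x = 4/3, so u ∈ H^1_0(0, 4/3). Differentiate via the product rule and integrate the resulting polynomials term by term.
  ∫_0^4/3 u² dx = ∫_0^4/3 (9*x^4 - 24*x^3 + 16*x^2) dx. Term by term:
    ∫_0^4/3 9*x^4 dx = 1024/135;  ∫_0^4/3 -24*x^3 dx = -512/27;  ∫_0^4/3 16*x^2 dx = 1024/81.
  Sum: 1024/135 − 512/27 + 1024/81 = 512/405.
  ∫_0^4/3 (u')² dx = ∫_0^4/3 (36*x^2 - 48*x + 16) dx. Term by term:
    ∫_0^4/3 36*x^2 dx = 256/9;  ∫_0^4/3 -48*x dx = -128/3;  ∫_0^4/3 16 dx = 64/3.
  Sum: 256/9 − 128/3 + 64/3 = 64/9.
∫_0^4/3 u² dx = 512/405, so ||u||_L² = 16*sqrt(10)/45.
∫_0^4/3 (u')² dx = 64/9, so ||u'||_L² = 8/3.
Ratio ||u||_L² / ||u'||_L² = 2*sqrt(10)/15.
Sharp Poincaré constant on H^1_0(0, 4/3) is C_P = L/π = 4/(3*π), achieved by sin(3*π/4·x).
A polynomial bump cannot attain the sharp Poincaré constant (only the first sine eigenfunction does), so the ratio is strictly less than C_P, consistent with ||u||_L² ≤ C_P ||u'||_L².
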